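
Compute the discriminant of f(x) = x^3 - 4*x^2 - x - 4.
Δ = -1724

For x^3 + a x^2 + b x + c the discriminant is Δ = 18 a b c - 4 a^3 c + a^2 b^2 - 4 b^3 - 27 c^2.
Plug a = -4, b = -1, c = -4:
  18*(-4)*(-1)*(-4) - 4*(-4)^3*(-4) + (-4)^2*(-1)^2 - 4*(-1)^3 - 27*(-4)^2
  = -288 + (-1024) + 16 + (4) + (-432)
  = -1724.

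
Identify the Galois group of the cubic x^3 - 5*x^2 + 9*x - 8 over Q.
Gal(K/Q) = S_3 (symmetric group of order 6)

Compute the discriminant of x^3 + (-5)*x^2 + (9)*x + (-8): Δ = -139. Since Δ is not a rational square, the Galois group is not contained in A_3; it must be the full S_3 (irreducibility of the cubic rules out anything smaller).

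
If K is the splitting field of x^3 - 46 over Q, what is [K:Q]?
[K:Q] = 6

x^3 - 46 has one real root r = 46^(1/3) and two complex roots r*zeta_3, r*zeta_3^2 where zeta_3 = e^(2*pi*i/3). The splitting field is Q(r, zeta_3). [Q(r):Q] = 3 and [Q(zeta_3):Q] = 2 with gcd = 1, so [Q(r, zeta_3):Q] = 3 * 2 = 6.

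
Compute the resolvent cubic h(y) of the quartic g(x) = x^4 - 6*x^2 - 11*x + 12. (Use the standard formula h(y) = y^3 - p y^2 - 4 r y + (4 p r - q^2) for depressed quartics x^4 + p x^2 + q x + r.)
h(y) = y^3 + 6*y^2 - 48*y - 409

Identify coefficients: p = -6, q = -11, r = 12.
Plug into h(y) = y^3 - p y^2 - 4 r y + (4 p r - q^2):
  h(y) = y^3 - (-6) y^2 - 4*(12) y + (4*(-6)*(12) - (-11)^2)
       = y^3 + (6) y^2 + (-48) y + (-409).
Simplifying: h(y) = y^3 + 6*y^2 - 48*y - 409.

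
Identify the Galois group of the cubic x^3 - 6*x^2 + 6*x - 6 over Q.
Gal(K/Q) = S_3 (symmetric group of order 6)

Compute the discriminant of x^3 + (-6)*x^2 + (6)*x + (-6): Δ = -1836. Since Δ is not a rational square, the Galois group is not contained in A_3; it must be the full S_3 (irreducibility of the cubic rules out anything smaller).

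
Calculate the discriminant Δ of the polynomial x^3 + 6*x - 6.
Δ = -1836

For a depressed cubic x^3 + p x + q the discriminant is Δ = -4 p^3 - 27 q^2 = -4*(6)^3 - 27*(-6)^2 = -864 - 972 = -1836.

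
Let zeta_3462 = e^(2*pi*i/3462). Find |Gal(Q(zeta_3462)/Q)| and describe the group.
|Gal(Q(zeta_3462)/Q)| = phi(3462) = 1152; group ≅ (Z/3462Z)^* ≅ Z/2Z × Z/576Z

The n-th cyclotomic polynomial Φ_3462(x) is the minimal polynomial of zeta_3462 over Q and has degree phi(3462) = 1152. So Q(zeta_3462) is a degree-1152 Galois extension with Galois group (Z/3462Z)^*. By CRT, (Z/3462Z)^* ≅ (Z/2Z)^* × (Z/3Z)^* × (Z/577Z)^*. Each prime-power unit group is (Z/2Z)^* ≅ trivial group (order 1); (Z/3Z)^* ≅ Z/2Z; (Z/577Z)^* ≅ Z/576Z. Hence Gal(Q(zeta_3462)/Q) ≅ Z/2Z × Z/576Z.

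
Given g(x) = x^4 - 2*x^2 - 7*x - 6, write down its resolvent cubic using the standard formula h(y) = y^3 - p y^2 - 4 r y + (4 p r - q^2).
h(y) = y^3 + 2*y^2 + 24*y - 1

Identify coefficients: p = -2, q = -7, r = -6.
Plug into h(y) = y^3 - p y^2 - 4 r y + (4 p r - q^2):
  h(y) = y^3 - (-2) y^2 - 4*(-6) y + (4*(-2)*(-6) - (-7)^2)
       = y^3 + (2) y^2 + (24) y + (-1).
Simplifying: h(y) = y^3 + 2*y^2 + 24*y - 1.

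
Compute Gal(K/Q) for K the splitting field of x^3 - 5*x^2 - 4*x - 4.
Gal(K/Q) = S_3 (symmetric group of order 6)

Compute the discriminant of x^3 + (-5)*x^2 + (-4)*x + (-4): Δ = -3216. Since Δ is not a rational square, the Galois group is not contained in A_3; it must be the full S_3 (irreducibility of the cubic rules out anything smaller).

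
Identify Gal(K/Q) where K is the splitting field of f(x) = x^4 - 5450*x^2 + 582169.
Gal(K/Q) = Z/2Z (cyclic of order 2)

f factors as (x^2 - 109)(x^2 - 5341), so the splitting field is K = Q(sqrt(109), sqrt(5341)). The squarefree part of 109 is 109 and the squarefree part of 5341 is also 109, so sqrt(109) and sqrt(5341) are both rational multiples of sqrt(109). Hence Q(sqrt(109)) = Q(sqrt(5341)) = Q(sqrt(109)), and the splitting field collapses to a single degree-2 extension with Galois group Z/2Z.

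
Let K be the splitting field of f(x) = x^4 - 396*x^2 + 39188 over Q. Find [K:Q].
[K:Q] = 4

f factors as (x^2 - 202)(x^2 - 194); the splitting field is K = Q(sqrt(202), sqrt(194)). Since 202, 194, and 39188 are all non-squares in Q, the three subfields Q(sqrt(202)), Q(sqrt(194)), Q(sqrt(39188)) are distinct degree-2 extensions, so [K:Q] = 4 (Klein four Galois group).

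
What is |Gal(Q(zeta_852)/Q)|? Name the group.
|Gal(Q(zeta_852)/Q)| = phi(852) = 280; group ≅ (Z/852Z)^* ≅ Z/2Z × Z/2Z × Z/70Z

The n-th cyclotomic polynomial Φ_852(x) is the minimal polynomial of zeta_852 over Q and has degree phi(852) = 280. So Q(zeta_852) is a degree-280 Galois extension with Galois group (Z/852Z)^*. By CRT, (Z/852Z)^* ≅ (Z/4Z)^* × (Z/3Z)^* × (Z/71Z)^*. Each prime-power unit group is (Z/4Z)^* ≅ Z/2Z; (Z/3Z)^* ≅ Z/2Z; (Z/71Z)^* ≅ Z/70Z. Hence Gal(Q(zeta_852)/Q) ≅ Z/2Z × Z/2Z × Z/70Z.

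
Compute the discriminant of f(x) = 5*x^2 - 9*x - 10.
Δ = 281

For a quadratic a x^2 + b x + c the discriminant is Δ = b^2 - 4ac = (-9)^2 - 4*(5)*(-10) = 81 - (-200) = 281.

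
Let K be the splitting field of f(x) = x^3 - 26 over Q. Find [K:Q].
[K:Q] = 6

x^3 - 26 has one real root r = 26^(1/3) and two complex roots r*zeta_3, r*zeta_3^2 where zeta_3 = e^(2*pi*i/3). The splitting field is Q(r, zeta_3). [Q(r):Q] = 3 and [Q(zeta_3):Q] = 2 with gcd = 1, so [Q(r, zeta_3):Q] = 3 * 2 = 6.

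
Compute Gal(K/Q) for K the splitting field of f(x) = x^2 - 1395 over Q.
Gal(K/Q) = Z/2Z (cyclic of order 2)

x^2 - 1395 is irreducible over Q since 1395 is not a rational square. The splitting field Q(sqrt(1395)) has degree 2 over Q, and its unique nontrivial automorphism is sqrt(1395) ↦ -sqrt(1395). Hence Gal(Q(sqrt(1395))/Q) = Z/2Z.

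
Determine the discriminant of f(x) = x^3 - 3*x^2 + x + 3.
Δ = -76

For x^3 + a x^2 + b x + c the discriminant is Δ = 18 a b c - 4 a^3 c + a^2 b^2 - 4 b^3 - 27 c^2.
Plug a = -3, b = 1, c = 3:
  18*(-3)*(1)*(3) - 4*(-3)^3*(3) + (-3)^2*(1)^2 - 4*(1)^3 - 27*(3)^2
  = -162 + (324) + 9 + (-4) + (-243)
  = -76.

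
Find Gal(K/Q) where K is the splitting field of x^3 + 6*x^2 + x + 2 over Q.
Gal(K/Q) = S_3 (symmetric group of order 6)

Compute the discriminant of x^3 + (6)*x^2 + (1)*x + (2): Δ = -1588. Since Δ is not a rational square, the Galois group is not contained in A_3; it must be the full S_3 (irreducibility of the cubic rules out anything smaller).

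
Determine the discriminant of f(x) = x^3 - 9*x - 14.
Δ = -2376

For a depressed cubic x^3 + p x + q the discriminant is Δ = -4 p^3 - 27 q^2 = -4*(-9)^3 - 27*(-14)^2 = 2916 - 5292 = -2376.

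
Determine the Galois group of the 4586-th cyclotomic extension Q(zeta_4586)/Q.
|Gal(Q(zeta_4586)/Q)| = phi(4586) = 2292; group ≅ (Z/4586Z)^* ≅ Z/2292Z

The n-th cyclotomic polynomial Φ_4586(x) is the minimal polynomial of zeta_4586 over Q and has degree phi(4586) = 2292. So Q(zeta_4586) is a degree-2292 Galois extension with Galois group (Z/4586Z)^*. By CRT, (Z/4586Z)^* ≅ (Z/2Z)^* × (Z/2293Z)^*. Each prime-power unit group is (Z/2Z)^* ≅ trivial group (order 1); (Z/2293Z)^* ≅ Z/2292Z. Hence Gal(Q(zeta_4586)/Q) ≅ Z/2292Z.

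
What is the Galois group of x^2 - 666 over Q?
Gal(K/Q) = Z/2Z (cyclic of order 2)

x^2 - 666 is irreducible over Q since 666 is not a rational square. The splitting field Q(sqrt(666)) has degree 2 over Q, and its unique nontrivial automorphism is sqrt(666) ↦ -sqrt(666). Hence Gal(Q(sqrt(666))/Q) = Z/2Z.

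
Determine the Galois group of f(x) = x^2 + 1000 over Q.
Gal(K/Q) = Z/2Z (cyclic of order 2)

x^2 + 1000 is irreducible over Q since -1000 is not a rational square. The splitting field Q(sqrt(-1000)) has degree 2 over Q, and its unique nontrivial automorphism is sqrt(-1000) ↦ -sqrt(-1000). Hence Gal(Q(sqrt(-1000))/Q) = Z/2Z.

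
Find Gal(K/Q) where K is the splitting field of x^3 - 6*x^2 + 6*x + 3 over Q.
Gal(K/Q) = S_3 (symmetric group of order 6)

Compute the discriminant of x^3 + (-6)*x^2 + (6)*x + (3): Δ = 837. Since Δ is not a rational square, the Galois group is not contained in A_3; it must be the full S_3 (irreducibility of the cubic rules out anything smaller).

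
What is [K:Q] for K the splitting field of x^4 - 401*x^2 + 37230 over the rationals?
[K:Q] = 4

f factors as (x^2 - 146)(x^2 - 255); the splitting field is K = Q(sqrt(146), sqrt(255)). Since 146, 255, and 37230 are all non-squares in Q, the three subfields Q(sqrt(146)), Q(sqrt(255)), Q(sqrt(37230)) are distinct degree-2 extensions, so [K:Q] = 4 (Klein four Galois group).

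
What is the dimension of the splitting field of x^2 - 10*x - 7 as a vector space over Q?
[K:Q] = 2

The discriminant of x^2 + (-10)*x + (-7) is b^2 - 4c = 100 - (-28) = 128. Since 128 is not a perfect square in Q, the polynomial is irreducible over Q. Its two roots generate a degree-2 extension, so [K:Q] = 2.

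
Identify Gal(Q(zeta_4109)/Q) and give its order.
|Gal(Q(zeta_4109)/Q)| = phi(4109) = 3516; group ≅ (Z/4109Z)^* ≅ Z/6Z × Z/586Z

The n-th cyclotomic polynomial Φ_4109(x) is the minimal polynomial of zeta_4109 over Q and has degree phi(4109) = 3516. So Q(zeta_4109) is a degree-3516 Galois extension with Galois group (Z/4109Z)^*. By CRT, (Z/4109Z)^* ≅ (Z/7Z)^* × (Z/587Z)^*. Each prime-power unit group is (Z/7Z)^* ≅ Z/6Z; (Z/587Z)^* ≅ Z/586Z. Hence Gal(Q(zeta_4109)/Q) ≅ Z/6Z × Z/586Z.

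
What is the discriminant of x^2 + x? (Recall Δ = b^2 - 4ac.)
Δ = 1

For a quadratic a x^2 + b x + c the discriminant is Δ = b^2 - 4ac = (1)^2 - 4*(1)*(0) = 1 - (0) = 1.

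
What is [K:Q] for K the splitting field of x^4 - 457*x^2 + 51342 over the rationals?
[K:Q] = 4

f factors as (x^2 - 258)(x^2 - 199); the splitting field is K = Q(sqrt(258), sqrt(199)). Since 258, 199, and 51342 are all non-squares in Q, the three subfields Q(sqrt(258)), Q(sqrt(199)), Q(sqrt(51342)) are distinct degree-2 extensions, so [K:Q] = 4 (Klein four Galois group).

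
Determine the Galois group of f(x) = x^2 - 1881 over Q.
Gal(K/Q) = Z/2Z (cyclic of order 2)

x^2 - 1881 is irreducible over Q since 1881 is not a rational square. The splitting field Q(sqrt(1881)) has degree 2 over Q, and its unique nontrivial automorphism is sqrt(1881) ↦ -sqrt(1881). Hence Gal(Q(sqrt(1881))/Q) = Z/2Z.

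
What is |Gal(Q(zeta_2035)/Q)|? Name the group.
|Gal(Q(zeta_2035)/Q)| = phi(2035) = 1440; group ≅ (Z/2035Z)^* ≅ Z/4Z × Z/10Z × Z/36Z

The n-th cyclotomic polynomial Φ_2035(x) is the minimal polynomial of zeta_2035 over Q and has degree phi(2035) = 1440. So Q(zeta_2035) is a degree-1440 Galois extension with Galois group (Z/2035Z)^*. By CRT, (Z/2035Z)^* ≅ (Z/5Z)^* × (Z/11Z)^* × (Z/37Z)^*. Each prime-power unit group is (Z/5Z)^* ≅ Z/4Z; (Z/11Z)^* ≅ Z/10Z; (Z/37Z)^* ≅ Z/36Z. Hence Gal(Q(zeta_2035)/Q) ≅ Z/4Z × Z/10Z × Z/36Z.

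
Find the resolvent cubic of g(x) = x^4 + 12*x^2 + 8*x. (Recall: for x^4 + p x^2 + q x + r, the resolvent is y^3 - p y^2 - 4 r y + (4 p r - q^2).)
h(y) = y^3 - 12*y^2 - 64

Identify coefficients: p = 12, q = 8, r = 0.
Plug into h(y) = y^3 - p y^2 - 4 r y + (4 p r - q^2):
  h(y) = y^3 - (12) y^2 - 4*(0) y + (4*(12)*(0) - (8)^2)
       = y^3 + (-12) y^2 + (0) y + (-64).
Simplifying: h(y) = y^3 - 12*y^2 - 64.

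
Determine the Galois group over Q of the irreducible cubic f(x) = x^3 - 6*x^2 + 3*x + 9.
Gal(K/Q) = S_3 (symmetric group of order 6)

Compute the discriminant of x^3 + (-6)*x^2 + (3)*x + (9): Δ = 2889. Since Δ is not a rational square, the Galois group is not contained in A_3; it must be the full S_3 (irreducibility of the cubic rules out anything smaller).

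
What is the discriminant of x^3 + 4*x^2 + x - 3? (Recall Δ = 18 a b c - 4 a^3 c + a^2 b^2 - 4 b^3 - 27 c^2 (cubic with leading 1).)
Δ = 321

For x^3 + a x^2 + b x + c the discriminant is Δ = 18 a b c - 4 a^3 c + a^2 b^2 - 4 b^3 - 27 c^2.
Plug a = 4, b = 1, c = -3:
  18*(4)*(1)*(-3) - 4*(4)^3*(-3) + (4)^2*(1)^2 - 4*(1)^3 - 27*(-3)^2
  = -216 + (768) + 16 + (-4) + (-243)
  = 321.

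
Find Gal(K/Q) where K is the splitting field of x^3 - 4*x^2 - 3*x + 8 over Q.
Gal(K/Q) = S_3 (symmetric group of order 6)

Compute the discriminant of x^3 + (-4)*x^2 + (-3)*x + (8): Δ = 2300. Since Δ is not a rational square, the Galois group is not contained in A_3; it must be the full S_3 (irreducibility of the cubic rules out anything smaller).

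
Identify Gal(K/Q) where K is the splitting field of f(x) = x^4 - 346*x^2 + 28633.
Gal(K/Q) = V_4 (Klein four-group, Z/2Z × Z/2Z)

f factors as (x^2 - 209)(x^2 - 137), so the splitting field is K = Q(sqrt(209), sqrt(137)). The elements 209, 137, 28633 are all non-squares in Q, so sqrt(209) and sqrt(137) generate independent quadratic extensions. Thus [K:Q] = 4 and Gal(K/Q) is generated by the two order-2 automorphisms sqrt(209) ↦ -sqrt(209) and sqrt(137) ↦ -sqrt(137), giving V_4.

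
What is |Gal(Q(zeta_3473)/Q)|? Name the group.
|Gal(Q(zeta_3473)/Q)| = phi(3473) = 3300; group ≅ (Z/3473Z)^* ≅ Z/22Z × Z/150Z

The n-th cyclotomic polynomial Φ_3473(x) is the minimal polynomial of zeta_3473 over Q and has degree phi(3473) = 3300. So Q(zeta_3473) is a degree-3300 Galois extension with Galois group (Z/3473Z)^*. By CRT, (Z/3473Z)^* ≅ (Z/23Z)^* × (Z/151Z)^*. Each prime-power unit group is (Z/23Z)^* ≅ Z/22Z; (Z/151Z)^* ≅ Z/150Z. Hence Gal(Q(zeta_3473)/Q) ≅ Z/22Z × Z/150Z.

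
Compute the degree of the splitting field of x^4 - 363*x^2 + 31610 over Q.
[K:Q] = 4

f factors as (x^2 - 145)(x^2 - 218); the splitting field is K = Q(sqrt(145), sqrt(218)). Since 145, 218, and 31610 are all non-squares in Q, the three subfields Q(sqrt(145)), Q(sqrt(218)), Q(sqrt(31610)) are distinct degree-2 extensions, so [K:Q] = 4 (Klein four Galois group).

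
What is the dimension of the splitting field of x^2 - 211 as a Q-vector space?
[K:Q] = 2

The polynomial x^2 - 211 is irreducible over Q since 211 is not a perfect square. Its splitting field is Q(sqrt(211)), which has degree 2 over Q.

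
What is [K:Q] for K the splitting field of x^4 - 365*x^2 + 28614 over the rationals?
[K:Q] = 4

f factors as (x^2 - 114)(x^2 - 251); the splitting field is K = Q(sqrt(114), sqrt(251)). Since 114, 251, and 28614 are all non-squares in Q, the three subfields Q(sqrt(114)), Q(sqrt(251)), Q(sqrt(28614)) are distinct degree-2 extensions, so [K:Q] = 4 (Klein four Galois group).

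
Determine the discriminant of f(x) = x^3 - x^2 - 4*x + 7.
Δ = -519

For x^3 + a x^2 + b x + c the discriminant is Δ = 18 a b c - 4 a^3 c + a^2 b^2 - 4 b^3 - 27 c^2.
Plug a = -1, b = -4, c = 7:
  18*(-1)*(-4)*(7) - 4*(-1)^3*(7) + (-1)^2*(-4)^2 - 4*(-4)^3 - 27*(7)^2
  = 504 + (28) + 16 + (256) + (-1323)
  = -519.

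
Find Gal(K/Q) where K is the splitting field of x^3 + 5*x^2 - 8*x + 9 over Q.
Gal(K/Q) = S_3 (symmetric group of order 6)

Compute the discriminant of x^3 + (5)*x^2 + (-8)*x + (9): Δ = -9519. Since Δ is not a rational square, the Galois group is not contained in A_3; it must be the full S_3 (irreducibility of the cubic rules out anything smaller).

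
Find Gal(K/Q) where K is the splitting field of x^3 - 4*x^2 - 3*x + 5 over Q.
Gal(K/Q) = S_3 (symmetric group of order 6)

Compute the discriminant of x^3 + (-4)*x^2 + (-3)*x + (5): Δ = 1937. Since Δ is not a rational square, the Galois group is not contained in A_3; it must be the full S_3 (irreducibility of the cubic rules out anything smaller).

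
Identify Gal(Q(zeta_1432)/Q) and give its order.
|Gal(Q(zeta_1432)/Q)| = phi(1432) = 712; group ≅ (Z/1432Z)^* ≅ Z/2Z × Z/2Z × Z/178Z

The n-th cyclotomic polynomial Φ_1432(x) is the minimal polynomial of zeta_1432 over Q and has degree phi(1432) = 712. So Q(zeta_1432) is a degree-712 Galois extension with Galois group (Z/1432Z)^*. By CRT, (Z/1432Z)^* ≅ (Z/8Z)^* × (Z/179Z)^*. Each prime-power unit group is (Z/8Z)^* ≅ Z/2Z × Z/2Z; (Z/179Z)^* ≅ Z/178Z. Hence Gal(Q(zeta_1432)/Q) ≅ Z/2Z × Z/2Z × Z/178Z.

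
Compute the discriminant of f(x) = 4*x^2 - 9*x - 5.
Δ = 161

For a quadratic a x^2 + b x + c the discriminant is Δ = b^2 - 4ac = (-9)^2 - 4*(4)*(-5) = 81 - (-80) = 161.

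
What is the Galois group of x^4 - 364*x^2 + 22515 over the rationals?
Gal(K/Q) = V_4 (Klein four-group, Z/2Z × Z/2Z)

f factors as (x^2 - 285)(x^2 - 79), so the splitting field is K = Q(sqrt(285), sqrt(79)). The elements 285, 79, 22515 are all non-squares in Q, so sqrt(285) and sqrt(79) generate independent quadratic extensions. Thus [K:Q] = 4 and Gal(K/Q) is generated by the two order-2 automorphisms sqrt(285) ↦ -sqrt(285) and sqrt(79) ↦ -sqrt(79), giving V_4.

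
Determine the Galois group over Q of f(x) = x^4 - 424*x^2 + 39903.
Gal(K/Q) = V_4 (Klein four-group, Z/2Z × Z/2Z)

f factors as (x^2 - 141)(x^2 - 283), so the splitting field is K = Q(sqrt(141), sqrt(283)). The elements 141, 283, 39903 are all non-squares in Q, so sqrt(141) and sqrt(283) generate independent quadratic extensions. Thus [K:Q] = 4 and Gal(K/Q) is generated by the two order-2 automorphisms sqrt(141) ↦ -sqrt(141) and sqrt(283) ↦ -sqrt(283), giving V_4.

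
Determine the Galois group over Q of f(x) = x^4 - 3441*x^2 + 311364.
Gal(K/Q) = Z/2Z (cyclic of order 2)

f factors as (x^2 - 93)(x^2 - 3348), so the splitting field is K = Q(sqrt(93), sqrt(3348)). The squarefree part of 93 is 93 and the squarefree part of 3348 is also 93, so sqrt(93) and sqrt(3348) are both rational multiples of sqrt(93). Hence Q(sqrt(93)) = Q(sqrt(3348)) = Q(sqrt(93)), and the splitting field collapses to a single degree-2 extension with Galois group Z/2Z.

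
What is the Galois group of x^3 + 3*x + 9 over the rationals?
Gal(K/Q) = S_3 (symmetric group of order 6)

Compute the discriminant of x^3 + (0)*x^2 + (3)*x + (9): Δ = -2295. Since Δ is not a rational square, the Galois group is not contained in A_3; it must be the full S_3 (irreducibility of the cubic rules out anything smaller).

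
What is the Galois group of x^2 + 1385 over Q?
Gal(K/Q) = Z/2Z (cyclic of order 2)

x^2 + 1385 is irreducible over Q since -1385 is not a rational square. The splitting field Q(sqrt(-1385)) has degree 2 over Q, and its unique nontrivial automorphism is sqrt(-1385) ↦ -sqrt(-1385). Hence Gal(Q(sqrt(-1385))/Q) = Z/2Z.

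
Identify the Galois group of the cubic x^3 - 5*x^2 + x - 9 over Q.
Gal(K/Q) = S_3 (symmetric group of order 6)

Compute the discriminant of x^3 + (-5)*x^2 + (1)*x + (-9): Δ = -5856. Since Δ is not a rational square, the Galois group is not contained in A_3; it must be the full S_3 (irreducibility of the cubic rules out anything smaller).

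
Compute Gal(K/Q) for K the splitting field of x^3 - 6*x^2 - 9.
Gal(K/Q) = S_3 (symmetric group of order 6)

Compute the discriminant of x^3 + (-6)*x^2 + (0)*x + (-9): Δ = -9963. Since Δ is not a rational square, the Galois group is not contained in A_3; it must be the full S_3 (irreducibility of the cubic rules out anything smaller).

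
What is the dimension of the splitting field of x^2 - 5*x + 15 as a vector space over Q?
[K:Q] = 2

The discriminant of x^2 + (-5)*x + (15) is b^2 - 4c = 25 - (60) = -35. Since -35 is not a perfect square in Q, the polynomial is irreducible over Q. Its two roots generate a degree-2 extension, so [K:Q] = 2.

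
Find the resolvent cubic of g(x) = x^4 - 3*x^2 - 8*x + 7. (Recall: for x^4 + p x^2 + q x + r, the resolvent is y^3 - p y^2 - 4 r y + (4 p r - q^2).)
h(y) = y^3 + 3*y^2 - 28*y - 148

Identify coefficients: p = -3, q = -8, r = 7.
Plug into h(y) = y^3 - p y^2 - 4 r y + (4 p r - q^2):
  h(y) = y^3 - (-3) y^2 - 4*(7) y + (4*(-3)*(7) - (-8)^2)
       = y^3 + (3) y^2 + (-28) y + (-148).
Simplifying: h(y) = y^3 + 3*y^2 - 28*y - 148.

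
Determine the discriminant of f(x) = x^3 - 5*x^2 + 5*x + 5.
Δ = -300

For x^3 + a x^2 + b x + c the discriminant is Δ = 18 a b c - 4 a^3 c + a^2 b^2 - 4 b^3 - 27 c^2.
Plug a = -5, b = 5, c = 5:
  18*(-5)*(5)*(5) - 4*(-5)^3*(5) + (-5)^2*(5)^2 - 4*(5)^3 - 27*(5)^2
  = -2250 + (2500) + 625 + (-500) + (-675)
  = -300.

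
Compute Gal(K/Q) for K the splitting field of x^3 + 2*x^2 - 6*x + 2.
Gal(K/Q) = S_3 (symmetric group of order 6)

Compute the discriminant of x^3 + (2)*x^2 + (-6)*x + (2): Δ = 404. Since Δ is not a rational square, the Galois group is not contained in A_3; it must be the full S_3 (irreducibility of the cubic rules out anything smaller).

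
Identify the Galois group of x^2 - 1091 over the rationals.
Gal(K/Q) = Z/2Z (cyclic of order 2)

x^2 - 1091 is irreducible over Q since 1091 is not a rational square. The splitting field Q(sqrt(1091)) has degree 2 over Q, and its unique nontrivial automorphism is sqrt(1091) ↦ -sqrt(1091). Hence Gal(Q(sqrt(1091))/Q) = Z/2Z.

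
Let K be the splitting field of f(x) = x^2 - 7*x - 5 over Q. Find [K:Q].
[K:Q] = 2

The discriminant of x^2 + (-7)*x + (-5) is b^2 - 4c = 49 - (-20) = 69. Since 69 is not a perfect square in Q, the polynomial is irreducible over Q. Its two roots generate a degree-2 extension, so [K:Q] = 2.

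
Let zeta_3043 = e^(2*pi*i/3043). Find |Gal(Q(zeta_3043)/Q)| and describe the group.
|Gal(Q(zeta_3043)/Q)| = phi(3043) = 2848; group ≅ (Z/3043Z)^* ≅ Z/16Z × Z/178Z

The n-th cyclotomic polynomial Φ_3043(x) is the minimal polynomial of zeta_3043 over Q and has degree phi(3043) = 2848. So Q(zeta_3043) is a degree-2848 Galois extension with Galois group (Z/3043Z)^*. By CRT, (Z/3043Z)^* ≅ (Z/17Z)^* × (Z/179Z)^*. Each prime-power unit group is (Z/17Z)^* ≅ Z/16Z; (Z/179Z)^* ≅ Z/178Z. Hence Gal(Q(zeta_3043)/Q) ≅ Z/16Z × Z/178Z.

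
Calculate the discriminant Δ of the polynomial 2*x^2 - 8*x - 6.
Δ = 112

For a quadratic a x^2 + b x + c the discriminant is Δ = b^2 - 4ac = (-8)^2 - 4*(2)*(-6) = 64 - (-48) = 112.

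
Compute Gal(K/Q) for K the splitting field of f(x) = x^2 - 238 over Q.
Gal(K/Q) = Z/2Z (cyclic of order 2)

x^2 - 238 is irreducible over Q since 238 is not a rational square. The splitting field Q(sqrt(238)) has degree 2 over Q, and its unique nontrivial automorphism is sqrt(238) ↦ -sqrt(238). Hence Gal(Q(sqrt(238))/Q) = Z/2Z.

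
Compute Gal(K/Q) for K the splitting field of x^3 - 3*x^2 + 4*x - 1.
Gal(K/Q) = S_3 (symmetric group of order 6)

Compute the discriminant of x^3 + (-3)*x^2 + (4)*x + (-1): Δ = -31. Since Δ is not a rational square, the Galois group is not contained in A_3; it must be the full S_3 (irreducibility of the cubic rules out anything smaller).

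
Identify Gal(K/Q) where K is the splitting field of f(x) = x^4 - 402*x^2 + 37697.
Gal(K/Q) = V_4 (Klein four-group, Z/2Z × Z/2Z)

f factors as (x^2 - 149)(x^2 - 253), so the splitting field is K = Q(sqrt(149), sqrt(253)). The elements 149, 253, 37697 are all non-squares in Q, so sqrt(149) and sqrt(253) generate independent quadratic extensions. Thus [K:Q] = 4 and Gal(K/Q) is generated by the two order-2 automorphisms sqrt(149) ↦ -sqrt(149) and sqrt(253) ↦ -sqrt(253), giving V_4.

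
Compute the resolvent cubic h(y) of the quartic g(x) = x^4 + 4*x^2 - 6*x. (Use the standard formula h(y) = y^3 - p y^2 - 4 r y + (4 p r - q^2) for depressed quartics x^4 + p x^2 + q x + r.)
h(y) = y^3 - 4*y^2 - 36

Identify coefficients: p = 4, q = -6, r = 0.
Plug into h(y) = y^3 - p y^2 - 4 r y + (4 p r - q^2):
  h(y) = y^3 - (4) y^2 - 4*(0) y + (4*(4)*(0) - (-6)^2)
       = y^3 + (-4) y^2 + (0) y + (-36).
Simplifying: h(y) = y^3 - 4*y^2 - 36.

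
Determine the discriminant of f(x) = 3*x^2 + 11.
Δ = -132

For a quadratic a x^2 + b x + c the discriminant is Δ = b^2 - 4ac = (0)^2 - 4*(3)*(11) = 0 - (132) = -132.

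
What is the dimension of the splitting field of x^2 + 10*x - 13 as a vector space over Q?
[K:Q] = 2

The discriminant of x^2 + (10)*x + (-13) is b^2 - 4c = 100 - (-52) = 152. Since 152 is not a perfect square in Q, the polynomial is irreducible over Q. Its two roots generate a degree-2 extension, so [K:Q] = 2.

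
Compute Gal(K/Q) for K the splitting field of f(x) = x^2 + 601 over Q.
Gal(K/Q) = Z/2Z (cyclic of order 2)

x^2 + 601 is irreducible over Q since -601 is not a rational square. The splitting field Q(sqrt(-601)) has degree 2 over Q, and its unique nontrivial automorphism is sqrt(-601) ↦ -sqrt(-601). Hence Gal(Q(sqrt(-601))/Q) = Z/2Z.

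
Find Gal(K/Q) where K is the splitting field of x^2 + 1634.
Gal(K/Q) = Z/2Z (cyclic of order 2)

x^2 + 1634 is irreducible over Q since -1634 is not a rational square. The splitting field Q(sqrt(-1634)) has degree 2 over Q, and its unique nontrivial automorphism is sqrt(-1634) ↦ -sqrt(-1634). Hence Gal(Q(sqrt(-1634))/Q) = Z/2Z.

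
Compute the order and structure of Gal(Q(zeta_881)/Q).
|Gal(Q(zeta_881)/Q)| = phi(881) = 880; group ≅ (Z/881Z)^* ≅ Z/880Z

The n-th cyclotomic polynomial Φ_881(x) is the minimal polynomial of zeta_881 over Q and has degree phi(881) = 880. So Q(zeta_881) is a degree-880 Galois extension with Galois group (Z/881Z)^*. (Z/881Z)^* is cyclic since 881 is an odd prime power (or 4). Hence Gal(Q(zeta_881)/Q) ≅ Z/880Z.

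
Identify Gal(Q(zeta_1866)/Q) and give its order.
|Gal(Q(zeta_1866)/Q)| = phi(1866) = 620; group ≅ (Z/1866Z)^* ≅ Z/2Z × Z/310Z

The n-th cyclotomic polynomial Φ_1866(x) is the minimal polynomial of zeta_1866 over Q and has degree phi(1866) = 620. So Q(zeta_1866) is a degree-620 Galois extension with Galois group (Z/1866Z)^*. By CRT, (Z/1866Z)^* ≅ (Z/2Z)^* × (Z/3Z)^* × (Z/311Z)^*. Each prime-power unit group is (Z/2Z)^* ≅ trivial group (order 1); (Z/3Z)^* ≅ Z/2Z; (Z/311Z)^* ≅ Z/310Z. Hence Gal(Q(zeta_1866)/Q) ≅ Z/2Z × Z/310Z.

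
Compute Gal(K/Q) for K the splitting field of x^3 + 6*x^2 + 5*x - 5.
Gal(K/Q) = S_3 (symmetric group of order 6)

Compute the discriminant of x^3 + (6)*x^2 + (5)*x + (-5): Δ = 1345. Since Δ is not a rational square, the Galois group is not contained in A_3; it must be the full S_3 (irreducibility of the cubic rules out anything smaller).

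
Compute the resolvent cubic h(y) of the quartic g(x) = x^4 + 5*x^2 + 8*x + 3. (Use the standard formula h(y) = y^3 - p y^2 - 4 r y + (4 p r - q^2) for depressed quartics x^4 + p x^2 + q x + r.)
h(y) = y^3 - 5*y^2 - 12*y - 4

Identify coefficients: p = 5, q = 8, r = 3.
Plug into h(y) = y^3 - p y^2 - 4 r y + (4 p r - q^2):
  h(y) = y^3 - (5) y^2 - 4*(3) y + (4*(5)*(3) - (8)^2)
       = y^3 + (-5) y^2 + (-12) y + (-4).
Simplifying: h(y) = y^3 - 5*y^2 - 12*y - 4.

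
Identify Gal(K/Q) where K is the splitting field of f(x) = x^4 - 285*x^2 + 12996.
Gal(K/Q) = Z/2Z (cyclic of order 2)

f factors as (x^2 - 57)(x^2 - 228), so the splitting field is K = Q(sqrt(57), sqrt(228)). The squarefree part of 57 is 57 and the squarefree part of 228 is also 57, so sqrt(57) and sqrt(228) are both rational multiples of sqrt(57). Hence Q(sqrt(57)) = Q(sqrt(228)) = Q(sqrt(57)), and the splitting field collapses to a single degree-2 extension with Galois group Z/2Z.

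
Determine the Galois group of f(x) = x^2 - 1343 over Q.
Gal(K/Q) = Z/2Z (cyclic of order 2)

x^2 - 1343 is irreducible over Q since 1343 is not a rational square. The splitting field Q(sqrt(1343)) has degree 2 over Q, and its unique nontrivial automorphism is sqrt(1343) ↦ -sqrt(1343). Hence Gal(Q(sqrt(1343))/Q) = Z/2Z.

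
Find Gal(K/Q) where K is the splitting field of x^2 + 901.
Gal(K/Q) = Z/2Z (cyclic of order 2)

x^2 + 901 is irreducible over Q since -901 is not a rational square. The splitting field Q(sqrt(-901)) has degree 2 over Q, and its unique nontrivial automorphism is sqrt(-901) ↦ -sqrt(-901). Hence Gal(Q(sqrt(-901))/Q) = Z/2Z.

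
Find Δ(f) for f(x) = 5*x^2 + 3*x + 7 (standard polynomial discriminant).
Δ = -131

For a quadratic a x^2 + b x + c the discriminant is Δ = b^2 - 4ac = (3)^2 - 4*(5)*(7) = 9 - (140) = -131.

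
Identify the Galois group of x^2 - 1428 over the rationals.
Gal(K/Q) = Z/2Z (cyclic of order 2)

x^2 - 1428 is irreducible over Q since 1428 is not a rational square. The splitting field Q(sqrt(1428)) has degree 2 over Q, and its unique nontrivial automorphism is sqrt(1428) ↦ -sqrt(1428). Hence Gal(Q(sqrt(1428))/Q) = Z/2Z.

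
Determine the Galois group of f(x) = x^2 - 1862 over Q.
Gal(K/Q) = Z/2Z (cyclic of order 2)

x^2 - 1862 is irreducible over Q since 1862 is not a rational square. The splitting field Q(sqrt(1862)) has degree 2 over Q, and its unique nontrivial automorphism is sqrt(1862) ↦ -sqrt(1862). Hence Gal(Q(sqrt(1862))/Q) = Z/2Z.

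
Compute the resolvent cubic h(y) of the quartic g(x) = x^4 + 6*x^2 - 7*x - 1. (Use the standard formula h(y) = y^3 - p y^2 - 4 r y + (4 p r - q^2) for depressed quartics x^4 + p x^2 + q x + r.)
h(y) = y^3 - 6*y^2 + 4*y - 73

Identify coefficients: p = 6, q = -7, r = -1.
Plug into h(y) = y^3 - p y^2 - 4 r y + (4 p r - q^2):
  h(y) = y^3 - (6) y^2 - 4*(-1) y + (4*(6)*(-1) - (-7)^2)
       = y^3 + (-6) y^2 + (4) y + (-73).
Simplifying: h(y) = y^3 - 6*y^2 + 4*y - 73.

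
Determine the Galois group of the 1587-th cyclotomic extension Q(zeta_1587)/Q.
|Gal(Q(zeta_1587)/Q)| = phi(1587) = 1012; group ≅ (Z/1587Z)^* ≅ Z/2Z × Z/506Z

The n-th cyclotomic polynomial Φ_1587(x) is the minimal polynomial of zeta_1587 over Q and has degree phi(1587) = 1012. So Q(zeta_1587) is a degree-1012 Galois extension with Galois group (Z/1587Z)^*. By CRT, (Z/1587Z)^* ≅ (Z/3Z)^* × (Z/529Z)^*. Each prime-power unit group is (Z/3Z)^* ≅ Z/2Z; (Z/529Z)^* ≅ Z/506Z. Hence Gal(Q(zeta_1587)/Q) ≅ Z/2Z × Z/506Z.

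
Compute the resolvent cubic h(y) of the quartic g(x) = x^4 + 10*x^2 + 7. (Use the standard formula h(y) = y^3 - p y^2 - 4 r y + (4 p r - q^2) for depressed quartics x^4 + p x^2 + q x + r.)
h(y) = y^3 - 10*y^2 - 28*y + 280

Identify coefficients: p = 10, q = 0, r = 7.
Plug into h(y) = y^3 - p y^2 - 4 r y + (4 p r - q^2):
  h(y) = y^3 - (10) y^2 - 4*(7) y + (4*(10)*(7) - (0)^2)
       = y^3 + (-10) y^2 + (-28) y + (280).
Simplifying: h(y) = y^3 - 10*y^2 - 28*y + 280.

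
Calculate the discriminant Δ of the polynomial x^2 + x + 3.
Δ = -11

For a quadratic a x^2 + b x + c the discriminant is Δ = b^2 - 4ac = (1)^2 - 4*(1)*(3) = 1 - (12) = -11.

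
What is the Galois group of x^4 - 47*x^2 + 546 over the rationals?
Gal(K/Q) = V_4 (Klein four-group, Z/2Z × Z/2Z)

f factors as (x^2 - 26)(x^2 - 21), so the splitting field is K = Q(sqrt(26), sqrt(21)). The elements 26, 21, 546 are all non-squares in Q, so sqrt(26) and sqrt(21) generate independent quadratic extensions. Thus [K:Q] = 4 and Gal(K/Q) is generated by the two order-2 automorphisms sqrt(26) ↦ -sqrt(26) and sqrt(21) ↦ -sqrt(21), giving V_4.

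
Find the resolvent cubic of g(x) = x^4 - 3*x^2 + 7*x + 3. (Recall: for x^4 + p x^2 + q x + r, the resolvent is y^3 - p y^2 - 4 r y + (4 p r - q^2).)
h(y) = y^3 + 3*y^2 - 12*y - 85

Identify coefficients: p = -3, q = 7, r = 3.
Plug into h(y) = y^3 - p y^2 - 4 r y + (4 p r - q^2):
  h(y) = y^3 - (-3) y^2 - 4*(3) y + (4*(-3)*(3) - (7)^2)
       = y^3 + (3) y^2 + (-12) y + (-85).
Simplifying: h(y) = y^3 + 3*y^2 - 12*y - 85.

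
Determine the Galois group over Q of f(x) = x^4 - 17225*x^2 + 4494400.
Gal(K/Q) = Z/2Z (cyclic of order 2)

f factors as (x^2 - 265)(x^2 - 16960), so the splitting field is K = Q(sqrt(265), sqrt(16960)). The squarefree part of 265 is 265 and the squarefree part of 16960 is also 265, so sqrt(265) and sqrt(16960) are both rational multiples of sqrt(265). Hence Q(sqrt(265)) = Q(sqrt(16960)) = Q(sqrt(265)), and the splitting field collapses to a single degree-2 extension with Galois group Z/2Z.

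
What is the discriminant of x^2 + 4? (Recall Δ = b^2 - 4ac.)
Δ = -16

For a quadratic a x^2 + b x + c the discriminant is Δ = b^2 - 4ac = (0)^2 - 4*(1)*(4) = 0 - (16) = -16.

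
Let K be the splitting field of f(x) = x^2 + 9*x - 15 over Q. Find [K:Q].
[K:Q] = 2

The discriminant of x^2 + (9)*x + (-15) is b^2 - 4c = 81 - (-60) = 141. Since 141 is not a perfect square in Q, the polynomial is irreducible over Q. Its two roots generate a degree-2 extension, so [K:Q] = 2.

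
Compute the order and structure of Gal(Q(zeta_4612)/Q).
|Gal(Q(zeta_4612)/Q)| = phi(4612) = 2304; group ≅ (Z/4612Z)^* ≅ Z/2Z × Z/1152Z

The n-th cyclotomic polynomial Φ_4612(x) is the minimal polynomial of zeta_4612 over Q and has degree phi(4612) = 2304. So Q(zeta_4612) is a degree-2304 Galois extension with Galois group (Z/4612Z)^*. By CRT, (Z/4612Z)^* ≅ (Z/4Z)^* × (Z/1153Z)^*. Each prime-power unit group is (Z/4Z)^* ≅ Z/2Z; (Z/1153Z)^* ≅ Z/1152Z. Hence Gal(Q(zeta_4612)/Q) ≅ Z/2Z × Z/1152Z.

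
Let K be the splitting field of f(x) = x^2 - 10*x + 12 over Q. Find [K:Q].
[K:Q] = 2

The discriminant of x^2 + (-10)*x + (12) is b^2 - 4c = 100 - (48) = 52. Since 52 is not a perfect square in Q, the polynomial is irreducible over Q. Its two roots generate a degree-2 extension, so [K:Q] = 2.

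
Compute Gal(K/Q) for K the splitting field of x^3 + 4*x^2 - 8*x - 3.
Gal(K/Q) = S_3 (symmetric group of order 6)

Compute the discriminant of x^3 + (4)*x^2 + (-8)*x + (-3): Δ = 5325. Since Δ is not a rational square, the Galois group is not contained in A_3; it must be the full S_3 (irreducibility of the cubic rules out anything smaller).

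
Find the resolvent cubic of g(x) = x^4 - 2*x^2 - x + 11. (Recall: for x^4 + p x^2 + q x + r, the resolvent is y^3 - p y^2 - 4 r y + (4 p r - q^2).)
h(y) = y^3 + 2*y^2 - 44*y - 89

Identify coefficients: p = -2, q = -1, r = 11.
Plug into h(y) = y^3 - p y^2 - 4 r y + (4 p r - q^2):
  h(y) = y^3 - (-2) y^2 - 4*(11) y + (4*(-2)*(11) - (-1)^2)
       = y^3 + (2) y^2 + (-44) y + (-89).
Simplifying: h(y) = y^3 + 2*y^2 - 44*y - 89.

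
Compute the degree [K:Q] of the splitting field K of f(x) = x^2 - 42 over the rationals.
[K:Q] = 2

The polynomial x^2 - 42 is irreducible over Q since 42 is not a perfect square. Its splitting field is Q(sqrt(42)), which has degree 2 over Q.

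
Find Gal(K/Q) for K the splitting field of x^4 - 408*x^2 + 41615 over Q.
Gal(K/Q) = V_4 (Klein four-group, Z/2Z × Z/2Z)

f factors as (x^2 - 203)(x^2 - 205), so the splitting field is K = Q(sqrt(203), sqrt(205)). The elements 203, 205, 41615 are all non-squares in Q, so sqrt(203) and sqrt(205) generate independent quadratic extensions. Thus [K:Q] = 4 and Gal(K/Q) is generated by the two order-2 automorphisms sqrt(203) ↦ -sqrt(203) and sqrt(205) ↦ -sqrt(205), giving V_4.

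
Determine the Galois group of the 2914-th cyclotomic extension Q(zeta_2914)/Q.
|Gal(Q(zeta_2914)/Q)| = phi(2914) = 1380; group ≅ (Z/2914Z)^* ≅ Z/30Z × Z/46Z

The n-th cyclotomic polynomial Φ_2914(x) is the minimal polynomial of zeta_2914 over Q and has degree phi(2914) = 1380. So Q(zeta_2914) is a degree-1380 Galois extension with Galois group (Z/2914Z)^*. By CRT, (Z/2914Z)^* ≅ (Z/2Z)^* × (Z/31Z)^* × (Z/47Z)^*. Each prime-power unit group is (Z/2Z)^* ≅ trivial group (order 1); (Z/31Z)^* ≅ Z/30Z; (Z/47Z)^* ≅ Z/46Z. Hence Gal(Q(zeta_2914)/Q) ≅ Z/30Z × Z/46Z.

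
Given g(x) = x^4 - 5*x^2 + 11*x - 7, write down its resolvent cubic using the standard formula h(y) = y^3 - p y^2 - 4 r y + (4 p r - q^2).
h(y) = y^3 + 5*y^2 + 28*y + 19

Identify coefficients: p = -5, q = 11, r = -7.
Plug into h(y) = y^3 - p y^2 - 4 r y + (4 p r - q^2):
  h(y) = y^3 - (-5) y^2 - 4*(-7) y + (4*(-5)*(-7) - (11)^2)
       = y^3 + (5) y^2 + (28) y + (19).
Simplifying: h(y) = y^3 + 5*y^2 + 28*y + 19.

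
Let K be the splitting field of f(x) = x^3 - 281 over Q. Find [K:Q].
[K:Q] = 6

x^3 - 281 has one real root r = 281^(1/3) and two complex roots r*zeta_3, r*zeta_3^2 where zeta_3 = e^(2*pi*i/3). The splitting field is Q(r, zeta_3). [Q(r):Q] = 3 and [Q(zeta_3):Q] = 2 with gcd = 1, so [Q(r, zeta_3):Q] = 3 * 2 = 6.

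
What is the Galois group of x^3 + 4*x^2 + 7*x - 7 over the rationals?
Gal(K/Q) = S_3 (symmetric group of order 6)

Compute the discriminant of x^3 + (4)*x^2 + (7)*x + (-7): Δ = -3647. Since Δ is not a rational square, the Galois group is not contained in A_3; it must be the full S_3 (irreducibility of the cubic rules out anything smaller).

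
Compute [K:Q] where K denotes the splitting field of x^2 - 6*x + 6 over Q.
[K:Q] = 2

The discriminant of x^2 + (-6)*x + (6) is b^2 - 4c = 36 - (24) = 12. Since 12 is not a perfect square in Q, the polynomial is irreducible over Q. Its two roots generate a degree-2 extension, so [K:Q] = 2.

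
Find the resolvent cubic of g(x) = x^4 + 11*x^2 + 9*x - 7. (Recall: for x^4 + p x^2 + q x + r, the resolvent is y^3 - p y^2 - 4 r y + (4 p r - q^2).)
h(y) = y^3 - 11*y^2 + 28*y - 389

Identify coefficients: p = 11, q = 9, r = -7.
Plug into h(y) = y^3 - p y^2 - 4 r y + (4 p r - q^2):
  h(y) = y^3 - (11) y^2 - 4*(-7) y + (4*(11)*(-7) - (9)^2)
       = y^3 + (-11) y^2 + (28) y + (-389).
Simplifying: h(y) = y^3 - 11*y^2 + 28*y - 389.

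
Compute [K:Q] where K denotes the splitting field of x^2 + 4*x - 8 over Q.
[K:Q] = 2

The discriminant of x^2 + (4)*x + (-8) is b^2 - 4c = 16 - (-32) = 48. Since 48 is not a perfect square in Q, the polynomial is irreducible over Q. Its two roots generate a degree-2 extension, so [K:Q] = 2.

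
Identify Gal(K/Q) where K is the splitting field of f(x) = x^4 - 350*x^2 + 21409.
Gal(K/Q) = V_4 (Klein four-group, Z/2Z × Z/2Z)

f factors as (x^2 - 79)(x^2 - 271), so the splitting field is K = Q(sqrt(79), sqrt(271)). The elements 79, 271, 21409 are all non-squares in Q, so sqrt(79) and sqrt(271) generate independent quadratic extensions. Thus [K:Q] = 4 and Gal(K/Q) is generated by the two order-2 automorphisms sqrt(79) ↦ -sqrt(79) and sqrt(271) ↦ -sqrt(271), giving V_4.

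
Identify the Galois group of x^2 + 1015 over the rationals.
Gal(K/Q) = Z/2Z (cyclic of order 2)

x^2 + 1015 is irreducible over Q since -1015 is not a rational square. The splitting field Q(sqrt(-1015)) has degree 2 over Q, and its unique nontrivial automorphism is sqrt(-1015) ↦ -sqrt(-1015). Hence Gal(Q(sqrt(-1015))/Q) = Z/2Z.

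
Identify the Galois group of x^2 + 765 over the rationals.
Gal(K/Q) = Z/2Z (cyclic of order 2)

x^2 + 765 is irreducible over Q since -765 is not a rational square. The splitting field Q(sqrt(-765)) has degree 2 over Q, and its unique nontrivial automorphism is sqrt(-765) ↦ -sqrt(-765). Hence Gal(Q(sqrt(-765))/Q) = Z/2Z.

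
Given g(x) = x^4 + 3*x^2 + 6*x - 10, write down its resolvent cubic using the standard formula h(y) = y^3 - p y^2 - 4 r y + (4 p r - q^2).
h(y) = y^3 - 3*y^2 + 40*y - 156

Identify coefficients: p = 3, q = 6, r = -10.
Plug into h(y) = y^3 - p y^2 - 4 r y + (4 p r - q^2):
  h(y) = y^3 - (3) y^2 - 4*(-10) y + (4*(3)*(-10) - (6)^2)
       = y^3 + (-3) y^2 + (40) y + (-156).
Simplifying: h(y) = y^3 - 3*y^2 + 40*y - 156.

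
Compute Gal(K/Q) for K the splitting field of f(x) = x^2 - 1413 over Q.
Gal(K/Q) = Z/2Z (cyclic of order 2)

x^2 - 1413 is irreducible over Q since 1413 is not a rational square. The splitting field Q(sqrt(1413)) has degree 2 over Q, and its unique nontrivial automorphism is sqrt(1413) ↦ -sqrt(1413). Hence Gal(Q(sqrt(1413))/Q) = Z/2Z.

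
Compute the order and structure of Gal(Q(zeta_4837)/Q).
|Gal(Q(zeta_4837)/Q)| = phi(4837) = 4140; group ≅ (Z/4837Z)^* ≅ Z/6Z × Z/690Z

The n-th cyclotomic polynomial Φ_4837(x) is the minimal polynomial of zeta_4837 over Q and has degree phi(4837) = 4140. So Q(zeta_4837) is a degree-4140 Galois extension with Galois group (Z/4837Z)^*. By CRT, (Z/4837Z)^* ≅ (Z/7Z)^* × (Z/691Z)^*. Each prime-power unit group is (Z/7Z)^* ≅ Z/6Z; (Z/691Z)^* ≅ Z/690Z. Hence Gal(Q(zeta_4837)/Q) ≅ Z/6Z × Z/690Z.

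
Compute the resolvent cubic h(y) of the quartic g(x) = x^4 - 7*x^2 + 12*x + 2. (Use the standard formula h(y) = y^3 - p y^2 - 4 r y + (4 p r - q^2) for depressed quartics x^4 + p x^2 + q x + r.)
h(y) = y^3 + 7*y^2 - 8*y - 200

Identify coefficients: p = -7, q = 12, r = 2.
Plug into h(y) = y^3 - p y^2 - 4 r y + (4 p r - q^2):
  h(y) = y^3 - (-7) y^2 - 4*(2) y + (4*(-7)*(2) - (12)^2)
       = y^3 + (7) y^2 + (-8) y + (-200).
Simplifying: h(y) = y^3 + 7*y^2 - 8*y - 200.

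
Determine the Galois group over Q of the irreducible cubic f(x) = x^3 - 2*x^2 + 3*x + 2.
Gal(K/Q) = S_3 (symmetric group of order 6)

Compute the discriminant of x^3 + (-2)*x^2 + (3)*x + (2): Δ = -332. Since Δ is not a rational square, the Galois group is not contained in A_3; it must be the full S_3 (irreducibility of the cubic rules out anything smaller).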